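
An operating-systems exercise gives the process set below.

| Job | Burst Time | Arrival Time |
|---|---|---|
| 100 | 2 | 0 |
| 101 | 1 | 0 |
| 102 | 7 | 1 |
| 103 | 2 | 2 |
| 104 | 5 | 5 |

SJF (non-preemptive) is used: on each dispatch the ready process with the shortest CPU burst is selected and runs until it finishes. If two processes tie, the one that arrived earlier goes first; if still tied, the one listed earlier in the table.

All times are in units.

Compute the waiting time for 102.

Gantt: | 101 0-1 | 100 1-3 | 103 3-5 | 104 5-10 | 102 10-17 |
Completion: 100=3  101=1  102=17  103=5  104=10
Waiting(102) = turnaround − burst = 16 − 7 = 9

9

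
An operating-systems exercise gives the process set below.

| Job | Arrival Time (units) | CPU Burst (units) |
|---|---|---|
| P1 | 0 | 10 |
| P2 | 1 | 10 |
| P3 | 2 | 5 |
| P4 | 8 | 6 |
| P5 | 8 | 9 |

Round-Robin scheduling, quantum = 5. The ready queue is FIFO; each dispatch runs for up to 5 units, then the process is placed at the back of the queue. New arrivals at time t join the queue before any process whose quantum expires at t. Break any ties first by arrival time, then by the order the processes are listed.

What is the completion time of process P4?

36

Gantt: | P1 0-5 | P2 5-10 | P3 10-15 | P1 15-20 | P4 20-25 | P5 25-30 | P2 30-35 | P4 35-36 | P5 36-40 |
Completion: P1=20  P2=35  P3=15  P4=36  P5=40
Turnaround (C−A): P1=20  P2=34  P3=13  P4=28  P5=32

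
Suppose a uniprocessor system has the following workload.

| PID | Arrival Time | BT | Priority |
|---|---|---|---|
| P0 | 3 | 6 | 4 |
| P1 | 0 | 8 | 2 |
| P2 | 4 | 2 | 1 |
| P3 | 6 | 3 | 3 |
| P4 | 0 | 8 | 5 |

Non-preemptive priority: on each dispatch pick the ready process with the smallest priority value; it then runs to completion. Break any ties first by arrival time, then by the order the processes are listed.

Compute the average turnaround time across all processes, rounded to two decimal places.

Gantt: | P1 0-8 | P2 8-10 | P3 10-13 | P0 13-19 | P4 19-27 |
Completion: P0=19  P1=8  P2=10  P3=13  P4=27
Turnaround (C−A): P0=16  P1=8  P2=6  P3=7  P4=27
Turnaround times: P0=16, P1=8, P2=6, P3=7, P4=27
Average turnaround = (16+8+6+7+27) / 5 = 64/5 = 12.80

12.80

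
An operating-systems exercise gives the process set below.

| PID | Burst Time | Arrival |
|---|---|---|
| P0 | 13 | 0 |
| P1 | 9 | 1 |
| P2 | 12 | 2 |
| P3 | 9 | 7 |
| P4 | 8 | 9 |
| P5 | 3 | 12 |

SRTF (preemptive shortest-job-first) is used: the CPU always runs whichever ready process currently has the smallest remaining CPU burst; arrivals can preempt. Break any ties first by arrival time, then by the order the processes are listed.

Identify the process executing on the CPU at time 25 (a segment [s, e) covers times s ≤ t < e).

P3

Timeline: | P0 0-1 | P1 1-10 | P4 10-12 | P5 12-15 | P4 15-21 | P3 21-30 | P0 30-42 | P2 42-54 |
Completion: P0=42  P1=10  P2=54  P3=30  P4=21  P5=15
Turnaround (C−A): P0=42  P1=9  P2=52  P3=23  P4=12  P5=3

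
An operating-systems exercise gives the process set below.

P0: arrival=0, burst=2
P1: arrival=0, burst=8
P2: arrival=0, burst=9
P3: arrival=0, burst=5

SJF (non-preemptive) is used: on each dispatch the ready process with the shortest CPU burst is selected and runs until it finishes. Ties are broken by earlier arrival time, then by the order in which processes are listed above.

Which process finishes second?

P3

Schedule: | P0 0-2 | P3 2-7 | P1 7-15 | P2 15-24 |
Completion: P0=2  P1=15  P2=24  P3=7
Turnaround (C−A): P0=2  P1=15  P2=24  P3=7
Finish order: P0 → P3 → P1 → P2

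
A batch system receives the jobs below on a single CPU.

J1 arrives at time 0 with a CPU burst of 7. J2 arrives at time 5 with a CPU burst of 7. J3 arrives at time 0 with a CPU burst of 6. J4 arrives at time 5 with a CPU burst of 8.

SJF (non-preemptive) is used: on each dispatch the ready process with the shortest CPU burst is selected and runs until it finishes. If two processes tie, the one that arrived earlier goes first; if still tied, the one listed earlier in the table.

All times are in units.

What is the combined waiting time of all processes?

Gantt: | J3 0-6 | J1 6-13 | J2 13-20 | J4 20-28 |
Completion: J1=13  J2=20  J3=6  J4=28
Turnaround (C−A): J1=13  J2=15  J3=6  J4=23
Waiting = turnaround − burst: J1=6, J2=8, J3=0, J4=15
Total waiting = 6 + 8 + 0 + 15 = 29

29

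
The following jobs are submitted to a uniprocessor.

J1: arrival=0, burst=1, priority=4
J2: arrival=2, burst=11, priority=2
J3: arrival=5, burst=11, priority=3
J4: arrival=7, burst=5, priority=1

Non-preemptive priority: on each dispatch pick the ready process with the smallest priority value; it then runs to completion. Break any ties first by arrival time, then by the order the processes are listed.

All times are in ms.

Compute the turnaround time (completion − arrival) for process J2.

Schedule: | J1 0-1 | idle 1-2 | J2 2-13 | J4 13-18 | J3 18-29 |
Completion: J1=1  J2=13  J3=29  J4=18
Turnaround(J2) = completion − arrival = 13 − 2 = 11

11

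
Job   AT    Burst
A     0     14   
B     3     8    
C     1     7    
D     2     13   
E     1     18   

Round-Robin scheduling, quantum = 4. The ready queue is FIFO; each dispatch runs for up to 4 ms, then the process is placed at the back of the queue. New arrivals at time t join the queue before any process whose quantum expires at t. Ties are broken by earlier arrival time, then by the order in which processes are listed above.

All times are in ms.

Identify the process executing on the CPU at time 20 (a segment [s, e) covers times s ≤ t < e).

A

Gantt: | A 0-4 | C 4-8 | E 8-12 | D 12-16 | B 16-20 | A 20-24 | C 24-27 | E 27-31 | D 31-35 | B 35-39 | A 39-43 | E 43-47 | D 47-51 | A 51-53 | E 53-57 | D 57-58 | E 58-60 |
Completion: A=53  B=39  C=27  D=58  E=60
Turnaround (C−A): A=53  B=36  C=26  D=56  E=59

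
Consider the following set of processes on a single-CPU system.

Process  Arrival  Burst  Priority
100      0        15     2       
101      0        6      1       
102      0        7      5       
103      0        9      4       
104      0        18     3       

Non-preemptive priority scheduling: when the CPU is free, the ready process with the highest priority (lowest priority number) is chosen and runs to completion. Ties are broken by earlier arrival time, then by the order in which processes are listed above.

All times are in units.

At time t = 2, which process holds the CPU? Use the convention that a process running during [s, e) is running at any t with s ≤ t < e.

Schedule: | 101 0-6 | 100 6-21 | 104 21-39 | 103 39-48 | 102 48-55 |
Completion: 100=21  101=6  102=55  103=48  104=39

101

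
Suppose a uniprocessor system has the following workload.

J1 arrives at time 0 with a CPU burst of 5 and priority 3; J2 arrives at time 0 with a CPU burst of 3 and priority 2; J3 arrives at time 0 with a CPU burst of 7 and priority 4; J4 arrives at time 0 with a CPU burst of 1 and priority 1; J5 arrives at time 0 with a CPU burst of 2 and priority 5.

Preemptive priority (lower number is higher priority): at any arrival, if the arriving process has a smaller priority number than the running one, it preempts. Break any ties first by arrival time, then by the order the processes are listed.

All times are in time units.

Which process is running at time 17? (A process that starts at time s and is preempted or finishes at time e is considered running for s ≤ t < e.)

Timeline: | J4 0-1 | J2 1-4 | J1 4-9 | J3 9-16 | J5 16-18 |
Completion: J1=9  J2=4  J3=16  J4=1  J5=18
Turnaround (C−A): J1=9  J2=4  J3=16  J4=1  J5=18

J5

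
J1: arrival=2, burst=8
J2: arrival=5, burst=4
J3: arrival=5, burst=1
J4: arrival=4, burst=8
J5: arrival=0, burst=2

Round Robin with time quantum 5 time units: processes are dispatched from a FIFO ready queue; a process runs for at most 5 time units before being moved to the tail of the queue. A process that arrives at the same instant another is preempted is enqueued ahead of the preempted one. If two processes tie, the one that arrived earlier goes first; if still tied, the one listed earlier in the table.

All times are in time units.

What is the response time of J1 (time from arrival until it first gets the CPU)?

Timeline: | J5 0-2 | J1 2-7 | J4 7-12 | J2 12-16 | J3 16-17 | J1 17-20 | J4 20-23 |
Completion: J1=20  J2=16  J3=17  J4=23  J5=2
Turnaround (C−A): J1=18  J2=11  J3=12  J4=19  J5=2
Response(J1) = first start − arrival = 2 − 2 = 0

0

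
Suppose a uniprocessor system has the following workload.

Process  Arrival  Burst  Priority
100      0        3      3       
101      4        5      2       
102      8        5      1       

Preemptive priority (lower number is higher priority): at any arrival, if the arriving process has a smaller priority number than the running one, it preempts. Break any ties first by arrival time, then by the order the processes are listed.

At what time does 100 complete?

Schedule: | 100 0-3 | idle 3-4 | 101 4-8 | 102 8-13 | 101 13-14 |
Completion: 100=3  101=14  102=13

3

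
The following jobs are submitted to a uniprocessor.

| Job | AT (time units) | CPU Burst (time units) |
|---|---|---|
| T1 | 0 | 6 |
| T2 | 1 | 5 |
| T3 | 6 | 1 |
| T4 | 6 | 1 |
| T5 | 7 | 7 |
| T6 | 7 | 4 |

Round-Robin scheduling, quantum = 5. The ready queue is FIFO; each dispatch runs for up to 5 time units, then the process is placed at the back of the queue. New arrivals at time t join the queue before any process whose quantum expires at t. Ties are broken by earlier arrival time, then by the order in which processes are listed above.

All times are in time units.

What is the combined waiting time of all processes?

Gantt: | T1 0-5 | T2 5-10 | T1 10-11 | T3 11-12 | T4 12-13 | T5 13-18 | T6 18-22 | T5 22-24 |
Completion: T1=11  T2=10  T3=12  T4=13  T5=24  T6=22
Turnaround (C−A): T1=11  T2=9  T3=6  T4=7  T5=17  T6=15
Waiting = turnaround − burst: T1=5, T2=4, T3=5, T4=6, T5=10, T6=11
Total waiting = 5 + 4 + 5 + 6 + 10 + 11 = 41

41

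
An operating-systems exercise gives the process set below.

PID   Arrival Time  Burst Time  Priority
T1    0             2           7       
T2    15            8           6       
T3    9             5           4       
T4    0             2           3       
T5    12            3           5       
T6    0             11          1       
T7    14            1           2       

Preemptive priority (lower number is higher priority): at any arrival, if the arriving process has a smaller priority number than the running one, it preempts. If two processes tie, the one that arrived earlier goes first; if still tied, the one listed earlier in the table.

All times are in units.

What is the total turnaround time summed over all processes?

Timeline: | T6 0-11 | T4 11-13 | T3 13-14 | T7 14-15 | T3 15-19 | T5 19-22 | T2 22-30 | T1 30-32 |
Completion: T1=32  T2=30  T3=19  T4=13  T5=22  T6=11  T7=15
Turnaround (C−A): T1=32  T2=15  T3=10  T4=13  T5=10  T6=11  T7=1
Turnaround = completion − arrival: T1=32, T2=15, T3=10, T4=13, T5=10, T6=11, T7=1
Total turnaround = 32 + 15 + 10 + 13 + 10 + 11 + 1 = 92

92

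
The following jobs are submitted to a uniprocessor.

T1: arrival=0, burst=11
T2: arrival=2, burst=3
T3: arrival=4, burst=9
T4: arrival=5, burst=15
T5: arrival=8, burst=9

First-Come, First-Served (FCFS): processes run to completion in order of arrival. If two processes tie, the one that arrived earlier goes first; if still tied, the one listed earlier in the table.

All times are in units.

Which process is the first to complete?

Gantt: | T1 0-11 | T2 11-14 | T3 14-23 | T4 23-38 | T5 38-47 |
Completion: T1=11  T2=14  T3=23  T4=38  T5=47
Turnaround (C−A): T1=11  T2=12  T3=19  T4=33  T5=39
Finish order: T1 → T2 → T3 → T4 → T5

T1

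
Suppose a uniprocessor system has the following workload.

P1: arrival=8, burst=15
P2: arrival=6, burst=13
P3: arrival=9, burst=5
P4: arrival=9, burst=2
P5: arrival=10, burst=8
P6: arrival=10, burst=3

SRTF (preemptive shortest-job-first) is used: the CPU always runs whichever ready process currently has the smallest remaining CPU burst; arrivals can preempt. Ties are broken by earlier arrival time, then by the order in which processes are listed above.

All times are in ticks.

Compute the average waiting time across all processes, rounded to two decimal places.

10.33

Gantt: | idle 0-6 | P2 6-9 | P4 9-11 | P6 11-14 | P3 14-19 | P5 19-27 | P2 27-37 | P1 37-52 |
Completion: P1=52  P2=37  P3=19  P4=11  P5=27  P6=14
Turnaround (C−A): P1=44  P2=31  P3=10  P4=2  P5=17  P6=4
Waiting times: P1=29, P2=18, P3=5, P4=0, P5=9, P6=1
Average waiting = (29+18+5+0+9+1) / 6 = 62/6 = 10.33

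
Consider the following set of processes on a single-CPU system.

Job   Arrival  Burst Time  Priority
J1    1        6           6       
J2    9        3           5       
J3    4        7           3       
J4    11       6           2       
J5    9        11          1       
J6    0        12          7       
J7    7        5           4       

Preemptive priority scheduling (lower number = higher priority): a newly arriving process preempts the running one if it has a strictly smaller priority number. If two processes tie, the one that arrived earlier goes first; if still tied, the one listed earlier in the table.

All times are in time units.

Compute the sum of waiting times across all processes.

141

Timeline: | J6 0-1 | J1 1-4 | J3 4-9 | J5 9-20 | J4 20-26 | J3 26-28 | J7 28-33 | J2 33-36 | J1 36-39 | J6 39-50 |
Completion: J1=39  J2=36  J3=28  J4=26  J5=20  J6=50  J7=33
Waiting = turnaround − burst: J1=32, J2=24, J3=17, J4=9, J5=0, J6=38, J7=21
Total waiting = 32 + 24 + 17 + 9 + 0 + 38 + 21 = 141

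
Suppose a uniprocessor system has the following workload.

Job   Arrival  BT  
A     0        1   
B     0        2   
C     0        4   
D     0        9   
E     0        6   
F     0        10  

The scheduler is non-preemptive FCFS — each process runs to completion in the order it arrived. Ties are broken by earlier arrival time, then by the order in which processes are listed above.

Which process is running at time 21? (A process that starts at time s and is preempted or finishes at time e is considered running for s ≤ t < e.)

E

Timeline: | A 0-1 | B 1-3 | C 3-7 | D 7-16 | E 16-22 | F 22-32 |
Completion: A=1  B=3  C=7  D=16  E=22  F=32
Turnaround (C−A): A=1  B=3  C=7  D=16  E=22  F=32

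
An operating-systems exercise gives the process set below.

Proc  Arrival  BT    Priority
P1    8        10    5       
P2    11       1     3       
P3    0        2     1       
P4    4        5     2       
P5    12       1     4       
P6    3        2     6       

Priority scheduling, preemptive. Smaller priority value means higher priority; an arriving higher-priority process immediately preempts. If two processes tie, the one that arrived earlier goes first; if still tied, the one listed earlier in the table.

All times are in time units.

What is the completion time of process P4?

9

Timeline: | P3 0-2 | idle 2-3 | P6 3-4 | P4 4-9 | P1 9-11 | P2 11-12 | P5 12-13 | P1 13-21 | P6 21-22 |
Completion: P1=21  P2=12  P3=2  P4=9  P5=13  P6=22
Turnaround (C−A): P1=13  P2=1  P3=2  P4=5  P5=1  P6=19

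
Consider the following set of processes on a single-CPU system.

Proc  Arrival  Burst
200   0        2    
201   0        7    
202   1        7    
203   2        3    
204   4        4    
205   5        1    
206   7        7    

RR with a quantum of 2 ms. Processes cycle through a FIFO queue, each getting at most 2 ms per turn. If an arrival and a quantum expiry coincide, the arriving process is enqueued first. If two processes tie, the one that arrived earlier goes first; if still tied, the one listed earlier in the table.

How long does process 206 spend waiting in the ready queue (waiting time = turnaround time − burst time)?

Gantt: | 200 0-2 | 201 2-4 | 202 4-6 | 203 6-8 | 204 8-10 | 201 10-12 | 205 12-13 | 202 13-15 | 206 15-17 | 203 17-18 | 204 18-20 | 201 20-22 | 202 22-24 | 206 24-26 | 201 26-27 | 202 27-28 | 206 28-31 |
Completion: 200=2  201=27  202=28  203=18  204=20  205=13  206=31
Waiting(206) = turnaround − burst = 24 − 7 = 17

17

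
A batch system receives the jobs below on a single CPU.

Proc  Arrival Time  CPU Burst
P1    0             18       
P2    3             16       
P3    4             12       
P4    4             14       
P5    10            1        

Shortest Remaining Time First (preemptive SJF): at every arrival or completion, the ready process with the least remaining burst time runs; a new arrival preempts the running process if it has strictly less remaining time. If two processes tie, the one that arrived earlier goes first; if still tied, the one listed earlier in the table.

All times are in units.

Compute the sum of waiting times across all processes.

Timeline: | P1 0-4 | P3 4-10 | P5 10-11 | P3 11-17 | P1 17-31 | P4 31-45 | P2 45-61 |
Completion: P1=31  P2=61  P3=17  P4=45  P5=11
Waiting = turnaround − burst: P1=13, P2=42, P3=1, P4=27, P5=0
Total waiting = 13 + 42 + 1 + 27 + 0 = 83

83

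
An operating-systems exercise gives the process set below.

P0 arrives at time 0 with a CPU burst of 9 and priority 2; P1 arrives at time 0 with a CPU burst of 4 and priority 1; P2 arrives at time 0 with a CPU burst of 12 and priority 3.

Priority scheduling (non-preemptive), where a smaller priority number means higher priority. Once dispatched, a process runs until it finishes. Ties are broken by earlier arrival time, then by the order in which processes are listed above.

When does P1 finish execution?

Timeline: | P1 0-4 | P0 4-13 | P2 13-25 |
Completion: P0=13  P1=4  P2=25
Turnaround (C−A): P0=13  P1=4  P2=25

4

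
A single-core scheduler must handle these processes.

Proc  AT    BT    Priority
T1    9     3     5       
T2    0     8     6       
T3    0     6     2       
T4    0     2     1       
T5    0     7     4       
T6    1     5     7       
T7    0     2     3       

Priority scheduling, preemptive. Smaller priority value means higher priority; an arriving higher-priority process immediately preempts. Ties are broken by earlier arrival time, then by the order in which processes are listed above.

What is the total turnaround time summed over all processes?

108

Schedule: | T4 0-2 | T3 2-8 | T7 8-10 | T5 10-17 | T1 17-20 | T2 20-28 | T6 28-33 |
Completion: T1=20  T2=28  T3=8  T4=2  T5=17  T6=33  T7=10
Turnaround (C−A): T1=11  T2=28  T3=8  T4=2  T5=17  T6=32  T7=10
Turnaround = completion − arrival: T1=11, T2=28, T3=8, T4=2, T5=17, T6=32, T7=10
Total turnaround = 11 + 28 + 8 + 2 + 17 + 32 + 10 = 108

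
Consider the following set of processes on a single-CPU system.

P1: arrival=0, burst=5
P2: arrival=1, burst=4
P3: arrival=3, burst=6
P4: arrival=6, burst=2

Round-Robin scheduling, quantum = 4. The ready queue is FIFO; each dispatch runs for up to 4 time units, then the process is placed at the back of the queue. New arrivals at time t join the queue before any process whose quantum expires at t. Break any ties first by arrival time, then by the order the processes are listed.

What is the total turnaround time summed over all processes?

Timeline: | P1 0-4 | P2 4-8 | P3 8-12 | P1 12-13 | P4 13-15 | P3 15-17 |
Completion: P1=13  P2=8  P3=17  P4=15
Turnaround (C−A): P1=13  P2=7  P3=14  P4=9
Turnaround = completion − arrival: P1=13, P2=7, P3=14, P4=9
Total turnaround = 13 + 7 + 14 + 9 = 43

43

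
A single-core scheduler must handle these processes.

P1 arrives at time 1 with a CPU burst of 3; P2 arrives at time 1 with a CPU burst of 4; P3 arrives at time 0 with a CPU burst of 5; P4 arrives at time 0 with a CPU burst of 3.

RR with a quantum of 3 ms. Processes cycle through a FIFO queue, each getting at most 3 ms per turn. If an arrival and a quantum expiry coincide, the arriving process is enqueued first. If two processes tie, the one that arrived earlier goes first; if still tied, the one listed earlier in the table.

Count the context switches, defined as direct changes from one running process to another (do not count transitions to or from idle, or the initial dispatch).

5

Timeline: | P3 0-3 | P4 3-6 | P1 6-9 | P2 9-12 | P3 12-14 | P2 14-15 |
Completion: P1=9  P2=15  P3=14  P4=6
Turnaround (C−A): P1=8  P2=14  P3=14  P4=6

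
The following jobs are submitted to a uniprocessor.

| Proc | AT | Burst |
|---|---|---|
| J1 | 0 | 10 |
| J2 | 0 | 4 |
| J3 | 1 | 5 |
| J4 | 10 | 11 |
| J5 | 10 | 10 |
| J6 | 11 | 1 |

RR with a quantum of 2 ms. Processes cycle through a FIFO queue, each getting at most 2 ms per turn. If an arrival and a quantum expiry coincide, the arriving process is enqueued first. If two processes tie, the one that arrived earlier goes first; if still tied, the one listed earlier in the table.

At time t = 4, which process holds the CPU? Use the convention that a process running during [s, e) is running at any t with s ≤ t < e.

Gantt: | J1 0-2 | J2 2-4 | J3 4-6 | J1 6-8 | J2 8-10 | J3 10-12 | J1 12-14 | J4 14-16 | J5 16-18 | J6 18-19 | J3 19-20 | J1 20-22 | J4 22-24 | J5 24-26 | J1 26-28 | J4 28-30 | J5 30-32 | J4 32-34 | J5 34-36 | J4 36-38 | J5 38-40 | J4 40-41 |
Completion: J1=28  J2=10  J3=20  J4=41  J5=40  J6=19
Turnaround (C−A): J1=28  J2=10  J3=19  J4=31  J5=30  J6=8

J3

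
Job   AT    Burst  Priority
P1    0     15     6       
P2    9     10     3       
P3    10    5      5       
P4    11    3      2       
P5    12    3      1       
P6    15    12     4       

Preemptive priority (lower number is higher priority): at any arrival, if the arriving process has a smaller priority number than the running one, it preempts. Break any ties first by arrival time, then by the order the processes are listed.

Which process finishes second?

P4

Schedule: | P1 0-9 | P2 9-11 | P4 11-12 | P5 12-15 | P4 15-17 | P2 17-25 | P6 25-37 | P3 37-42 | P1 42-48 |
Completion: P1=48  P2=25  P3=42  P4=17  P5=15  P6=37
Turnaround (C−A): P1=48  P2=16  P3=32  P4=6  P5=3  P6=22
Finish order: P5 → P4 → P2 → P6 → P3 → P1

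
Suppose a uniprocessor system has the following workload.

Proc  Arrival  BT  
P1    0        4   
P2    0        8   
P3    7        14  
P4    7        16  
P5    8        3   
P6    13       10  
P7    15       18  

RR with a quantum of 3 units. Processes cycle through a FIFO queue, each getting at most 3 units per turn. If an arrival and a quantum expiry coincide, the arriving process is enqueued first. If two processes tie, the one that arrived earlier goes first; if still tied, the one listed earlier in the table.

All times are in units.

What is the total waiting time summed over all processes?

185

Timeline: | P1 0-3 | P2 3-6 | P1 6-7 | P2 7-10 | P3 10-13 | P4 13-16 | P5 16-19 | P2 19-21 | P6 21-24 | P3 24-27 | P7 27-30 | P4 30-33 | P6 33-36 | P3 36-39 | P7 39-42 | P4 42-45 | P6 45-48 | P3 48-51 | P7 51-54 | P4 54-57 | P6 57-58 | P3 58-60 | P7 60-63 | P4 63-66 | P7 66-69 | P4 69-70 | P7 70-73 |
Completion: P1=7  P2=21  P3=60  P4=70  P5=19  P6=58  P7=73
Waiting = turnaround − burst: P1=3, P2=13, P3=39, P4=47, P5=8, P6=35, P7=40
Total waiting = 3 + 13 + 39 + 47 + 8 + 35 + 40 = 185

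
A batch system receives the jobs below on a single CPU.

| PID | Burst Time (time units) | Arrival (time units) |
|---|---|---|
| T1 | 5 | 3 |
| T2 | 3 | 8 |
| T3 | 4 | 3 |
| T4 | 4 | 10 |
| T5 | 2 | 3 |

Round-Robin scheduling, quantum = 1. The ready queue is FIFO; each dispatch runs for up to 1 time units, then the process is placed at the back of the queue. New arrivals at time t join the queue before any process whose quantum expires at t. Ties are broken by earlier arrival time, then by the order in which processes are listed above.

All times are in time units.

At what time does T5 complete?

9

Gantt: | idle 0-3 | T1 3-4 | T3 4-5 | T5 5-6 | T1 6-7 | T3 7-8 | T5 8-9 | T1 9-10 | T2 10-11 | T3 11-12 | T4 12-13 | T1 13-14 | T2 14-15 | T3 15-16 | T4 16-17 | T1 17-18 | T2 18-19 | T4 19-21 |
Completion: T1=18  T2=19  T3=16  T4=21  T5=9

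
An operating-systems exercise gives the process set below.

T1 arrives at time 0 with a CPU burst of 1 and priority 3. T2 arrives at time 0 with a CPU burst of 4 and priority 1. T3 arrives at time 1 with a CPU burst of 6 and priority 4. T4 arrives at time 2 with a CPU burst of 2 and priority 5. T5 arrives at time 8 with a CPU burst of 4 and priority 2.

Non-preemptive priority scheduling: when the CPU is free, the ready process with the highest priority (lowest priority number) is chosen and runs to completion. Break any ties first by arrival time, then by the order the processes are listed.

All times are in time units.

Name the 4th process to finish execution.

Gantt: | T2 0-4 | T1 4-5 | T3 5-11 | T5 11-15 | T4 15-17 |
Completion: T1=5  T2=4  T3=11  T4=17  T5=15
Turnaround (C−A): T1=5  T2=4  T3=10  T4=15  T5=7
Finish order: T2 → T1 → T3 → T5 → T4

T5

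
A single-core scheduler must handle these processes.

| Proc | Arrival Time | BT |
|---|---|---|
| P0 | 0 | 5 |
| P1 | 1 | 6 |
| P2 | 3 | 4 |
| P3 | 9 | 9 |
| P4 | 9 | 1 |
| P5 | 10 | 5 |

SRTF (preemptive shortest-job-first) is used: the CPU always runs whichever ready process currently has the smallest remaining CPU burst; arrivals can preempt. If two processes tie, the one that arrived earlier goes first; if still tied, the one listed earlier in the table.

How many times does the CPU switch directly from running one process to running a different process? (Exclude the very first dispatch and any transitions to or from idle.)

5

Timeline: | P0 0-5 | P2 5-9 | P4 9-10 | P5 10-15 | P1 15-21 | P3 21-30 |
Completion: P0=5  P1=21  P2=9  P3=30  P4=10  P5=15
Turnaround (C−A): P0=5  P1=20  P2=6  P3=21  P4=1  P5=5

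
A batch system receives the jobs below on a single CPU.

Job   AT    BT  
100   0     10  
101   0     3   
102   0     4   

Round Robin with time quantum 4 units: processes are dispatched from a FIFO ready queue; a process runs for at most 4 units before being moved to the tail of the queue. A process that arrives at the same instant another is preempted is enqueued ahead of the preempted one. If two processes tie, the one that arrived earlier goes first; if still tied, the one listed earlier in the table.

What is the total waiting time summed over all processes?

Timeline: | 100 0-4 | 101 4-7 | 102 7-11 | 100 11-17 |
Completion: 100=17  101=7  102=11
Turnaround (C−A): 100=17  101=7  102=11
Waiting = turnaround − burst: 100=7, 101=4, 102=7
Total waiting = 7 + 4 + 7 = 18

18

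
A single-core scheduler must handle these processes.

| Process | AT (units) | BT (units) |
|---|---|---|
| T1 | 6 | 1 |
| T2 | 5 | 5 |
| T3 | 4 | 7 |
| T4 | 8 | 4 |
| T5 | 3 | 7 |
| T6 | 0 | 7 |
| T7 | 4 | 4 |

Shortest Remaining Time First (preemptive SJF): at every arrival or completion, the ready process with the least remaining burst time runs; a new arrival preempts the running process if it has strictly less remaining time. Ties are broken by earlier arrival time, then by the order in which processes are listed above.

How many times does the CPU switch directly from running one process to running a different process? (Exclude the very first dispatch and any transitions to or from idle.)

Timeline: | T6 0-7 | T1 7-8 | T7 8-12 | T4 12-16 | T2 16-21 | T5 21-28 | T3 28-35 |
Completion: T1=8  T2=21  T3=35  T4=16  T5=28  T6=7  T7=12
Turnaround (C−A): T1=2  T2=16  T3=31  T4=8  T5=25  T6=7  T7=8

6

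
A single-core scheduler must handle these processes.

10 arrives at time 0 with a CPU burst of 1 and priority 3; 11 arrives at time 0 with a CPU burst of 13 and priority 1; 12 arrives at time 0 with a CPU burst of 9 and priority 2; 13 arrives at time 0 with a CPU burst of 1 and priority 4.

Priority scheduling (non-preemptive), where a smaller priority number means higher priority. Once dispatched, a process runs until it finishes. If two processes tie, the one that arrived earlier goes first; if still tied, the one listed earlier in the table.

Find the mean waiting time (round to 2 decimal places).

Schedule: | 11 0-13 | 12 13-22 | 10 22-23 | 13 23-24 |
Completion: 10=23  11=13  12=22  13=24
Turnaround (C−A): 10=23  11=13  12=22  13=24
Waiting times: 10=22, 11=0, 12=13, 13=23
Average waiting = (22+0+13+23) / 4 = 58/4 = 14.50

14.50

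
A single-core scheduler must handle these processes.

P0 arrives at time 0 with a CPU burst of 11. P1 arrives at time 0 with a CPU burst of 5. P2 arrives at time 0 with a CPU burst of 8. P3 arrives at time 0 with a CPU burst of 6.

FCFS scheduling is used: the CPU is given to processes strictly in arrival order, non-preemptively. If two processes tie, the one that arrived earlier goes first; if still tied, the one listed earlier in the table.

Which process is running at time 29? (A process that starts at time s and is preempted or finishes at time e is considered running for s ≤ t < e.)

P3

Timeline: | P0 0-11 | P1 11-16 | P2 16-24 | P3 24-30 |
Completion: P0=11  P1=16  P2=24  P3=30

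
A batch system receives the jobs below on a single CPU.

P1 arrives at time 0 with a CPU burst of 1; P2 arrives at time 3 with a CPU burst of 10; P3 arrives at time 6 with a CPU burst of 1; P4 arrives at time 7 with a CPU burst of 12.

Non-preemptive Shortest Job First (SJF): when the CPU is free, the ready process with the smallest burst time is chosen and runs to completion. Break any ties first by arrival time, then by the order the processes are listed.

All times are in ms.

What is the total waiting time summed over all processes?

14

Schedule: | P1 0-1 | idle 1-3 | P2 3-13 | P3 13-14 | P4 14-26 |
Completion: P1=1  P2=13  P3=14  P4=26
Waiting = turnaround − burst: P1=0, P2=0, P3=7, P4=7
Total waiting = 0 + 0 + 7 + 7 = 14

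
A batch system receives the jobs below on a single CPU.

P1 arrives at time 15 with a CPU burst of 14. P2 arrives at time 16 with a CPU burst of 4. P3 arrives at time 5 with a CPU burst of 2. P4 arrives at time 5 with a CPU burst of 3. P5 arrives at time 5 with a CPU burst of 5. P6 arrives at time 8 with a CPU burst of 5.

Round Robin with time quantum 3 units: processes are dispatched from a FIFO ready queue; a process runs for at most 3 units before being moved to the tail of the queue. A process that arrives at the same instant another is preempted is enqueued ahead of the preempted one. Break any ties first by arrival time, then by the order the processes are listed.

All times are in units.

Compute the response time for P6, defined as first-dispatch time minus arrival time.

Schedule: | idle 0-5 | P3 5-7 | P4 7-10 | P5 10-13 | P6 13-16 | P5 16-18 | P1 18-21 | P2 21-24 | P6 24-26 | P1 26-29 | P2 29-30 | P1 30-38 |
Completion: P1=38  P2=30  P3=7  P4=10  P5=18  P6=26
Turnaround (C−A): P1=23  P2=14  P3=2  P4=5  P5=13  P6=18
Response(P6) = first start − arrival = 13 − 8 = 5

5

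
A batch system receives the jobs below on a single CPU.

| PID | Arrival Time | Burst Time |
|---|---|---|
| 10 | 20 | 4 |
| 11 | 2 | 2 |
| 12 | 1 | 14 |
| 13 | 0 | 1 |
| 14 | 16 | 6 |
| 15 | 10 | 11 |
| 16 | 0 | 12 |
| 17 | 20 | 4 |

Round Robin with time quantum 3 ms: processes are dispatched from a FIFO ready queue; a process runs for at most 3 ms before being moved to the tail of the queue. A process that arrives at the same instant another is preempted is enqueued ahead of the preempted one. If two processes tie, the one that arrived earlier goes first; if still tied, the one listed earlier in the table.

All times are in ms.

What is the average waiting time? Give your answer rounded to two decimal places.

22.00

Gantt: | 13 0-1 | 16 1-4 | 12 4-7 | 11 7-9 | 16 9-12 | 12 12-15 | 15 15-18 | 16 18-21 | 12 21-24 | 14 24-27 | 15 27-30 | 10 30-33 | 17 33-36 | 16 36-39 | 12 39-42 | 14 42-45 | 15 45-48 | 10 48-49 | 17 49-50 | 12 50-52 | 15 52-54 |
Completion: 10=49  11=9  12=52  13=1  14=45  15=54  16=39  17=50
Turnaround (C−A): 10=29  11=7  12=51  13=1  14=29  15=44  16=39  17=30
Waiting times: 10=25, 11=5, 12=37, 13=0, 14=23, 15=33, 16=27, 17=26
Average waiting = (25+5+37+0+23+33+27+26) / 8 = 176/8 = 22.00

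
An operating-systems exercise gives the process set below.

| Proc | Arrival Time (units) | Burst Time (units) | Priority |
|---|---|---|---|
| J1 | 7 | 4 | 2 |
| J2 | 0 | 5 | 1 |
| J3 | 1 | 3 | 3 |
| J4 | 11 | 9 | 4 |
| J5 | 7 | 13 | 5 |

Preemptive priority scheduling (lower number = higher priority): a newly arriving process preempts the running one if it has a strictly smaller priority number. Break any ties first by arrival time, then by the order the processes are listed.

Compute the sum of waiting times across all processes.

23

Timeline: | J2 0-5 | J3 5-7 | J1 7-11 | J3 11-12 | J4 12-21 | J5 21-34 |
Completion: J1=11  J2=5  J3=12  J4=21  J5=34
Turnaround (C−A): J1=4  J2=5  J3=11  J4=10  J5=27
Waiting = turnaround − burst: J1=0, J2=0, J3=8, J4=1, J5=14
Total waiting = 0 + 0 + 8 + 1 + 14 = 23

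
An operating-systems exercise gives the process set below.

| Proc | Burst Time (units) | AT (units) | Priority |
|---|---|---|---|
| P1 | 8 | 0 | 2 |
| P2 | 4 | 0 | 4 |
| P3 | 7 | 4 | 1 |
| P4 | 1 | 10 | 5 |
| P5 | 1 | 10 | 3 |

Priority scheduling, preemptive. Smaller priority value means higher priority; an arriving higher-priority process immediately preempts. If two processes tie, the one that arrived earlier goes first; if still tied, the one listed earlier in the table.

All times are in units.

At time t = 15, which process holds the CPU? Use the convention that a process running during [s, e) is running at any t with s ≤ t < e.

P5

Gantt: | P1 0-4 | P3 4-11 | P1 11-15 | P5 15-16 | P2 16-20 | P4 20-21 |
Completion: P1=15  P2=20  P3=11  P4=21  P5=16
Turnaround (C−A): P1=15  P2=20  P3=7  P4=11  P5=6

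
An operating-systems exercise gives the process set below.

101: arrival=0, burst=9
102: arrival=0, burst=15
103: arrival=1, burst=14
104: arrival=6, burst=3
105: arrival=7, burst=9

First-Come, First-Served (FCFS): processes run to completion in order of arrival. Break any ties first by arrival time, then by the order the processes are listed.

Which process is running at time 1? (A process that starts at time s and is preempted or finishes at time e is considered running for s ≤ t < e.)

101

Gantt: | 101 0-9 | 102 9-24 | 103 24-38 | 104 38-41 | 105 41-50 |
Completion: 101=9  102=24  103=38  104=41  105=50
Turnaround (C−A): 101=9  102=24  103=37  104=35  105=43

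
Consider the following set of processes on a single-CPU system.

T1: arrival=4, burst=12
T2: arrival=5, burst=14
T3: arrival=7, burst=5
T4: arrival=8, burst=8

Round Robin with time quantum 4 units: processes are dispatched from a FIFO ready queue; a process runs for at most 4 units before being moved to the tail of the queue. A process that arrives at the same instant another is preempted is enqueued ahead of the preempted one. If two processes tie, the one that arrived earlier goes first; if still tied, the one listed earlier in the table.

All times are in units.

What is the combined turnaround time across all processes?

118

Gantt: | idle 0-4 | T1 4-8 | T2 8-12 | T3 12-16 | T4 16-20 | T1 20-24 | T2 24-28 | T3 28-29 | T4 29-33 | T1 33-37 | T2 37-43 |
Completion: T1=37  T2=43  T3=29  T4=33
Turnaround (C−A): T1=33  T2=38  T3=22  T4=25
Turnaround = completion − arrival: T1=33, T2=38, T3=22, T4=25
Total turnaround = 33 + 38 + 22 + 25 = 118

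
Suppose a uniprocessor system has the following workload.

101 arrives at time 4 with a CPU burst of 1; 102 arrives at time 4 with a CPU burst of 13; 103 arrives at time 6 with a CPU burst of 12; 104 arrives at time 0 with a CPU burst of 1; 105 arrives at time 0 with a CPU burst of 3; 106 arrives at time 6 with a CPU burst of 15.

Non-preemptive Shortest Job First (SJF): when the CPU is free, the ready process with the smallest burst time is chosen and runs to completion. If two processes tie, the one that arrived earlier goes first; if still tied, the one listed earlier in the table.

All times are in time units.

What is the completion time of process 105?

4

Schedule: | 104 0-1 | 105 1-4 | 101 4-5 | 102 5-18 | 103 18-30 | 106 30-45 |
Completion: 101=5  102=18  103=30  104=1  105=4  106=45
Turnaround (C−A): 101=1  102=14  103=24  104=1  105=4  106=39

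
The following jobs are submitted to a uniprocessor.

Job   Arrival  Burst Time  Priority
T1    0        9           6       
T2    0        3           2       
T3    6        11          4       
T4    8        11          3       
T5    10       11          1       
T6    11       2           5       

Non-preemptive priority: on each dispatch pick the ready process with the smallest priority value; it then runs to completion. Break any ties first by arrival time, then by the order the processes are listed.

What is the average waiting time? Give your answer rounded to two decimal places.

Gantt: | T2 0-3 | T1 3-12 | T5 12-23 | T4 23-34 | T3 34-45 | T6 45-47 |
Completion: T1=12  T2=3  T3=45  T4=34  T5=23  T6=47
Turnaround (C−A): T1=12  T2=3  T3=39  T4=26  T5=13  T6=36
Waiting times: T1=3, T2=0, T3=28, T4=15, T5=2, T6=34
Average waiting = (3+0+28+15+2+34) / 6 = 82/6 = 13.67

13.67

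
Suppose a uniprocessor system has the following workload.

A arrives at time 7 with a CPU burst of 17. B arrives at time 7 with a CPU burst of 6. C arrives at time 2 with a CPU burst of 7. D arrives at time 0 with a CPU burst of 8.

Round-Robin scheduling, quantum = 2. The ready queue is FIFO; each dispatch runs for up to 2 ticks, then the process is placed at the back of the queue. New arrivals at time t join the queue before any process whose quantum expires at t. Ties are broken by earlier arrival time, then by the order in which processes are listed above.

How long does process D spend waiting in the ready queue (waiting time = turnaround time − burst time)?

Timeline: | D 0-2 | C 2-4 | D 4-6 | C 6-8 | D 8-10 | A 10-12 | B 12-14 | C 14-16 | D 16-18 | A 18-20 | B 20-22 | C 22-23 | A 23-25 | B 25-27 | A 27-38 |
Completion: A=38  B=27  C=23  D=18
Waiting(D) = turnaround − burst = 18 − 8 = 10

10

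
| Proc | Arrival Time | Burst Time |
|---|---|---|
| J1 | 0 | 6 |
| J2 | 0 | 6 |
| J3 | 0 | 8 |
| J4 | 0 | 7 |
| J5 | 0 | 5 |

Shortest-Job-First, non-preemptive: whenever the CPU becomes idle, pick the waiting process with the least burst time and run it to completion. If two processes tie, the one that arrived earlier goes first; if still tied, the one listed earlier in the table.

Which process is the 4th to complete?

J4

Gantt: | J5 0-5 | J1 5-11 | J2 11-17 | J4 17-24 | J3 24-32 |
Completion: J1=11  J2=17  J3=32  J4=24  J5=5
Finish order: J5 → J1 → J2 → J4 → J3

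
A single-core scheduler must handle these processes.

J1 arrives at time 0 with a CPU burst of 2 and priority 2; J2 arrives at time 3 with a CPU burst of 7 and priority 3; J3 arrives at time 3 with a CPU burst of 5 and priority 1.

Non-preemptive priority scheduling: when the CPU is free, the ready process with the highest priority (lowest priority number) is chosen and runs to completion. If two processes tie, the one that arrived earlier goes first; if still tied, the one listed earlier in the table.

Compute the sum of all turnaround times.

Gantt: | J1 0-2 | idle 2-3 | J3 3-8 | J2 8-15 |
Completion: J1=2  J2=15  J3=8
Turnaround (C−A): J1=2  J2=12  J3=5
Turnaround = completion − arrival: J1=2, J2=12, J3=5
Total turnaround = 2 + 12 + 5 = 19

19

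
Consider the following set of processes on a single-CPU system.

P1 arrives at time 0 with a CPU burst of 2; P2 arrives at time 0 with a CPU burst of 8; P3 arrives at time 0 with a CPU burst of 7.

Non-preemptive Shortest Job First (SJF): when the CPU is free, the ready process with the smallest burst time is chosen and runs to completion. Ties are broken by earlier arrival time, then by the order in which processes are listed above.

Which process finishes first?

Gantt: | P1 0-2 | P3 2-9 | P2 9-17 |
Completion: P1=2  P2=17  P3=9
Turnaround (C−A): P1=2  P2=17  P3=9
Finish order: P1 → P3 → P2

P1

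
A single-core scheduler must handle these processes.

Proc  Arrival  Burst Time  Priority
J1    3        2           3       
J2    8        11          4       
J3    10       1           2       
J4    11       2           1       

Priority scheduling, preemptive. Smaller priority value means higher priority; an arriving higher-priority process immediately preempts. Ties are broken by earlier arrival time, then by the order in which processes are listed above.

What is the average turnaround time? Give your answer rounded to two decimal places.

4.75

Timeline: | idle 0-3 | J1 3-5 | idle 5-8 | J2 8-10 | J3 10-11 | J4 11-13 | J2 13-22 |
Completion: J1=5  J2=22  J3=11  J4=13
Turnaround (C−A): J1=2  J2=14  J3=1  J4=2
Turnaround times: J1=2, J2=14, J3=1, J4=2
Average turnaround = (2+14+1+2) / 4 = 19/4 = 4.75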